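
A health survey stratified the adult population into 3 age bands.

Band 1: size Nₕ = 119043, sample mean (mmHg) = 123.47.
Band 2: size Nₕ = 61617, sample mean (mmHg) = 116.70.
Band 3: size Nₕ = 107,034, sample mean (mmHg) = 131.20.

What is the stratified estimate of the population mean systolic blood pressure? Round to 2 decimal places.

124.90

N = 287694; weights Wₕ = Nₕ/N = (0.4138, 0.2142, 0.3720).
x̄_st = Σ Wₕ·x̄ₕ = 0.4138·123.47 + 0.2142·116.70 + 0.3720·131.20 ≈ 124.8959...
→ 124.90.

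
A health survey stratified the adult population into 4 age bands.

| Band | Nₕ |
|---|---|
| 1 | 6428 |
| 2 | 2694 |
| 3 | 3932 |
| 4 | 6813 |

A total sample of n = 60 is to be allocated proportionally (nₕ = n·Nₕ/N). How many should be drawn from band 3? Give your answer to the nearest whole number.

12

Share of band 3 = 3932/19867 = 0.19792.
Allocate 60 × 0.19792 = 11.875... → 12.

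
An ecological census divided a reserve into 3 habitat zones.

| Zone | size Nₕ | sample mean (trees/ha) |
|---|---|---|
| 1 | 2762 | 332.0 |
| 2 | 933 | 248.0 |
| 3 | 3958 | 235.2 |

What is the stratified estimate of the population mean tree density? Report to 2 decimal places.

N = 2762 + 933 + 3958 = 7653.
Overall mean = Σ (Nₕ/N)·x̄ₕ — weight by population share, not a simple average.
Σ Nₕx̄ₕ = 2762·332.0 + 933·248.0 + 3958·235.2 = 916984 + 231384 + 930921.6 = 2079289.6.
Divide by N: 2079289.6 / 7653 = 271.6960... → 271.70.

271.70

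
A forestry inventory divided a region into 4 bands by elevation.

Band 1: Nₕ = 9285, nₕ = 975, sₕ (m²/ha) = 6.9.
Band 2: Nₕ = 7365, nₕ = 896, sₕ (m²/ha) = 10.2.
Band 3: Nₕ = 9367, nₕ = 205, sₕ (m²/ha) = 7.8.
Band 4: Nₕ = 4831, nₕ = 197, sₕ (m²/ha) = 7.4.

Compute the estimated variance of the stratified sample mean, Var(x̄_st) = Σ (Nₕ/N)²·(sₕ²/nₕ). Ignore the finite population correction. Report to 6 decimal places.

N = 30848. Term for each stratum: Wₕ²sₕ²/nₕ.
Var(x̄_st) = 0.004423880 + 0.006618869 + 0.027364175 + 0.006817376 = 0.045224301 → 0.045224.

0.045224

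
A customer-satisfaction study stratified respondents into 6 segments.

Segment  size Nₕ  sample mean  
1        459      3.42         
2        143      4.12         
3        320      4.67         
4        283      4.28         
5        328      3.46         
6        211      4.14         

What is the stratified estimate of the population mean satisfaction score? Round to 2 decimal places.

N = 1744; weights Wₕ = Nₕ/N = (0.2632, 0.0820, 0.1835, 0.1623, 0.1881, 0.1210).
x̄_st = Σ Wₕ·x̄ₕ = 0.2632·3.42 + 0.0820·4.12 + 0.1835·4.67 + 0.1623·4.28 + 0.1881·3.46 + 0.1210·4.14 ≈ 3.9409...
→ 3.94.

3.94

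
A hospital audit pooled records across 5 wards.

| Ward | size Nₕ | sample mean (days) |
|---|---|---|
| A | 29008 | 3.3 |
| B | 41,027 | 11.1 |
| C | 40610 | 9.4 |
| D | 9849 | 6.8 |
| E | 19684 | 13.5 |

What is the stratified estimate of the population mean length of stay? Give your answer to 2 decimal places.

9.03

N = 29008 + 41027 + 40610 + 9849 + 19684 = 140178.
Weight each subgroup mean by Nₕ/N and sum.
Σ Nₕx̄ₕ = 29008·3.3 + 41027·11.1 + 40610·9.4 + 9849·6.8 + 19684·13.5 = 95726.4 + 455399.7 + 381734 + 66973.2 + 265734 = 1265567.3.
Divide by N: 1265567.3 / 140178 = 9.0283... → 9.03.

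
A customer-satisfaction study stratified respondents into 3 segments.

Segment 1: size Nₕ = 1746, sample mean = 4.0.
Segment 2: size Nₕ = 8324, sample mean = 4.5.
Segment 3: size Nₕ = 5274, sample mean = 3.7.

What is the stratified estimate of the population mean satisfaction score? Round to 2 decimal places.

4.17

N = 1746 + 8324 + 5274 = 15344.
Weight each subgroup mean by Nₕ/N and sum.
Σ Nₕx̄ₕ = 1746·4.0 + 8324·4.5 + 5274·3.7 = 6984 + 37458 + 19513.8 = 63955.8.
Divide by N: 63955.8 / 15344 = 4.1681... → 4.17.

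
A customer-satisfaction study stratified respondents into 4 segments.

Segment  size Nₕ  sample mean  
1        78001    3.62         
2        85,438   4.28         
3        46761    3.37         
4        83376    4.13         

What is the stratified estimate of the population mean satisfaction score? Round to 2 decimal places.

N = 78001 + 85438 + 46761 + 83376 = 293576.
Overall mean = Σ (Nₕ/N)·x̄ₕ — weight by population share, not a simple average.
Σ Nₕx̄ₕ = 78001·3.62 + 85438·4.28 + 46761·3.37 + 83376·4.13 = 282363.62 + 365674.64 + 157584.57 + 344342.88 = 1149965.71.
Divide by N: 1149965.71 / 293576 = 3.9171... → 3.92.

3.92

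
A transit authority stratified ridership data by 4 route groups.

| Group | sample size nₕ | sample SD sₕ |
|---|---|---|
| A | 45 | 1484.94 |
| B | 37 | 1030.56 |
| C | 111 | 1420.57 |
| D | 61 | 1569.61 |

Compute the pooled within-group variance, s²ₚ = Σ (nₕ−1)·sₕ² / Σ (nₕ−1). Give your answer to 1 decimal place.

Degrees of freedom: 44 + 36 + 110 + 60 = 250.
Σ(nₕ−1)sₕ² = 44·2205046.8036 + 36·1062053.9136 + 110·2018019.1249 + 60·2463675.5521 = 505058637.113.
s²ₚ = 505058637.113 / 250 = 2020234.548... → 2020234.5.

2020234.5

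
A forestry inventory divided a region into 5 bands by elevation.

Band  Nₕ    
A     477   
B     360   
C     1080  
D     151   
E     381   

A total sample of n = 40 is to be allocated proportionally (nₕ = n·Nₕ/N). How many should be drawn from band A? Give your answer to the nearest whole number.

Share of band A = 477/2449 = 0.19477.
Allocate 40 × 0.19477 = 7.791... → 8.

8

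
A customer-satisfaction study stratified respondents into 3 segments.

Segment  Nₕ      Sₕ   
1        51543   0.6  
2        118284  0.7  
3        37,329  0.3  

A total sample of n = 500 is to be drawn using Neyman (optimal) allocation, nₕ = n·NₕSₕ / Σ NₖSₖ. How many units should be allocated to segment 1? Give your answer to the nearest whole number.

Σ NₕSₕ = 51543·0.6 + 118284·0.7 + 37329·0.3 = 124923.3.
Share for 1: 30925.8/124923.3 = 0.24756.
n_1 = 500 × 0.24756 = 123.779... → 124.

124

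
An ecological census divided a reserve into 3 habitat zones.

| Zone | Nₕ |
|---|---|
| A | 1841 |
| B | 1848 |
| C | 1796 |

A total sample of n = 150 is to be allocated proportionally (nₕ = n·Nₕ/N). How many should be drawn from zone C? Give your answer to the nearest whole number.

49

Share of zone C = 1796/5485 = 0.32744.
Allocate 150 × 0.32744 = 49.116... → 49.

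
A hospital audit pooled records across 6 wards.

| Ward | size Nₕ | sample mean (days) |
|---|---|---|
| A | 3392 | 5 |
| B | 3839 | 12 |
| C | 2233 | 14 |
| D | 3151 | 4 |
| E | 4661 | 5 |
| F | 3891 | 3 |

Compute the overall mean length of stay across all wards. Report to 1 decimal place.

N = 3392 + 3839 + 2233 + 3151 + 4661 + 3891 = 21167.
Overall mean = Σ (Nₕ/N)·x̄ₕ — weight by population share, not a simple average.
Σ Nₕx̄ₕ = 3392·5 + 3839·12 + 2233·14 + 3151·4 + 4661·5 + 3891·3 = 16960 + 46068 + 31262 + 12604 + 23305 + 11673 = 141872.
Divide by N: 141872 / 21167 = 6.703... → 6.7.

6.7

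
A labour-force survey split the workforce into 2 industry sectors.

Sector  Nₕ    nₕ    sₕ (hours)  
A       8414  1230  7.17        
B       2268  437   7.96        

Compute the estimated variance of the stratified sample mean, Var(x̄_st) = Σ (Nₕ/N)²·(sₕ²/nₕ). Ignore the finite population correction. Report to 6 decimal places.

N = 10682. Term for each stratum: Wₕ²sₕ²/nₕ.
Var(x̄_st) = 0.025931824 + 0.006536205 = 0.032468029 → 0.032468.

0.032468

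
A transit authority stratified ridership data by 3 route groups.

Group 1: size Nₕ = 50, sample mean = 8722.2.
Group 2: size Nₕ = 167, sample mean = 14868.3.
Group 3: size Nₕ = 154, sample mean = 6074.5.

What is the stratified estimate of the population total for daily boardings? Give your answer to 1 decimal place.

Population total = Σ Nₕ·x̄ₕ (each stratum's size times its mean).
50·8722.2 + 167·14868.3 + 154·6074.5 = 436110 + 2483006.1 + 935473 = 3854589.1.

3854589.1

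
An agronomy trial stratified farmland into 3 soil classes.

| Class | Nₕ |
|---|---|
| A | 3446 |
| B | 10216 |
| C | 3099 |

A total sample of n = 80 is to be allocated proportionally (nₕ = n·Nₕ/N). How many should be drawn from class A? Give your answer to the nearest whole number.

16

Share of class A = 3446/16761 = 0.20560.
Allocate 80 × 0.20560 = 16.448... → 16.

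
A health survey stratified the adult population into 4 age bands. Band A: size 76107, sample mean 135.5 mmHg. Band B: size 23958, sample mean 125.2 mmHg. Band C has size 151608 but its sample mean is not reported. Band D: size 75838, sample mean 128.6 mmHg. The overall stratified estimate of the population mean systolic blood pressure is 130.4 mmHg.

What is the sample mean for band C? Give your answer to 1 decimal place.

N = 76107 + 23958 + 151608 + 75838 = 327511.
Overall total = μ·N = 130.4·327511 = 42707434.4.
Subtract the known strata: 76107·135.5 + 23958·125.2 + 75838·128.6 = 23064806.9.
Remaining total for band C: 42707434.4 − 23064806.9 = 19642627.5.
Divide by its size: 19642627.5 / 151608 = 129.562... → 129.6.

129.6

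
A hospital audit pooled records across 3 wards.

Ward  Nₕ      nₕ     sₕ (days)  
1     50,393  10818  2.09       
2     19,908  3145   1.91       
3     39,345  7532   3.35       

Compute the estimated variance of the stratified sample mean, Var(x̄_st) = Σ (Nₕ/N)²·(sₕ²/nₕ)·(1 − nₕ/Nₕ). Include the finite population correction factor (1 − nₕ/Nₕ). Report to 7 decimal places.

N = 109646. Term for each stratum: Wₕ²sₕ²/nₕ·(1−nₕ/Nₕ).
Var(x̄_st) = 0.0000669809 + 0.0000321988 + 0.0001551272 = 0.0002543069 → 0.0002543.

0.0002543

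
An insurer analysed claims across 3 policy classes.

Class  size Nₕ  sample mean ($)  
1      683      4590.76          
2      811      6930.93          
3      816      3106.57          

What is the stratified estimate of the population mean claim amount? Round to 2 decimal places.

N = 2310; weights Wₕ = Nₕ/N = (0.2957, 0.3511, 0.3532).
x̄_st = Σ Wₕ·x̄ₕ = 0.2957·4590.76 + 0.3511·6930.93 + 0.3532·3106.57 ≈ 4888.0669...
→ 4888.07.

4888.07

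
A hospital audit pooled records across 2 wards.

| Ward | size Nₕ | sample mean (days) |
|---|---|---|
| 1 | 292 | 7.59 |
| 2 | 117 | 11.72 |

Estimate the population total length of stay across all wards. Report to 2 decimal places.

3587.52

Population total = Σ Nₕ·x̄ₕ (each stratum's size times its mean).
292·7.59 + 117·11.72 = 2216.28 + 1371.24 = 3587.52.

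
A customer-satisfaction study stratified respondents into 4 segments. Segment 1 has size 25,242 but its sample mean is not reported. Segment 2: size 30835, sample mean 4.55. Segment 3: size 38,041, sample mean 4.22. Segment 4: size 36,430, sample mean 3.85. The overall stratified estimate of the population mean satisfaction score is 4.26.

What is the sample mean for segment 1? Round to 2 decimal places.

4.56

N = 25242 + 30835 + 38041 + 36430 = 130548.
Overall total = μ·N = 4.26·130548 = 556134.48.
Subtract the known strata: 30835·4.55 + 38041·4.22 + 36430·3.85 = 441087.77.
Remaining total for segment 1: 556134.48 − 441087.77 = 115046.71.
Divide by its size: 115046.71 / 25242 = 4.5577... → 4.56.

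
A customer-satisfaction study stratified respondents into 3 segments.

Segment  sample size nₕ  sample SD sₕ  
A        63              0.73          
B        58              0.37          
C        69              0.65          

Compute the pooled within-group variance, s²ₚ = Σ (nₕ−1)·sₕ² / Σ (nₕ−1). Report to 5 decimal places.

0.37205

A: (63−1)·0.73² = 62·0.5329 = 33.0398
B: (58−1)·0.37² = 57·0.1369 = 7.8033
C: (69−1)·0.65² = 68·0.4225 = 28.73
Numerator = 69.5731; denominator = Σ(nₕ−1) = 187.
s²ₚ = 69.5731/187 = 0.3720487... → 0.37205.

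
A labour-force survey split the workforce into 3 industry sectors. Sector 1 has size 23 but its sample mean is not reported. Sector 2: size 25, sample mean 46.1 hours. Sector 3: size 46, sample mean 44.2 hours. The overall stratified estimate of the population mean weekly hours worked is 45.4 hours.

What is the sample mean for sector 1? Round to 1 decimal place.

47.0

N = 23 + 25 + 46 = 94.
Overall total = μ·N = 45.4·94 = 4267.6.
Subtract the known strata: 25·46.1 + 46·44.2 = 3185.7.
Remaining total for sector 1: 4267.6 − 3185.7 = 1081.9.
Divide by its size: 1081.9 / 23 = 47.039... → 47.0.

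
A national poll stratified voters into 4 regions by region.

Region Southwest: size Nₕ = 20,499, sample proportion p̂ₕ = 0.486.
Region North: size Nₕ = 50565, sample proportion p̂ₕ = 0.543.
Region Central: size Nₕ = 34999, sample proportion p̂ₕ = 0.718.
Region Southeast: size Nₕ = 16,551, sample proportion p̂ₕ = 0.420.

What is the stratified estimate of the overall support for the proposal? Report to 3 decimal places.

N = 20499 + 50565 + 34999 + 16551 = 122614.
Overall proportion = Σ (Nₕ/N)·p̂ₕ.
Σ Nₕp̂ₕ = 9962.514 + 27456.795 + 25129.282 + 6951.42 = 69500.011.
69500.011 / 122614 = 0.56682... → 0.567.

0.567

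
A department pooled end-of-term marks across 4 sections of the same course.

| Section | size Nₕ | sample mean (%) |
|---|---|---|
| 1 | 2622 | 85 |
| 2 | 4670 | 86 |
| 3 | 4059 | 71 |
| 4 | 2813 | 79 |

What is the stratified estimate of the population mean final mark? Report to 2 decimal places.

x̄_st = (Σ Nₕx̄ₕ) / (Σ Nₕ) = (2622·85 + 4670·86 + 4059·71 + 2813·79) / 14164
= 1134906 / 14164 = 80.1261... → 80.13.

80.13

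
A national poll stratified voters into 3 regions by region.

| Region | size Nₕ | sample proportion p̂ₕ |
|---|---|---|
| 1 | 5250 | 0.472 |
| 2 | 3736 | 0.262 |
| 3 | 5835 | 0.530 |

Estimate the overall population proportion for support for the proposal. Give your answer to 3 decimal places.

0.442

Wₕ = Nₕ/N with N = 14821: 0.3542, 0.2521, 0.3937.
p̂_st = 0.3542·0.472 + 0.2521·0.262 + 0.3937·0.530 ≈ 0.44190... → 0.442.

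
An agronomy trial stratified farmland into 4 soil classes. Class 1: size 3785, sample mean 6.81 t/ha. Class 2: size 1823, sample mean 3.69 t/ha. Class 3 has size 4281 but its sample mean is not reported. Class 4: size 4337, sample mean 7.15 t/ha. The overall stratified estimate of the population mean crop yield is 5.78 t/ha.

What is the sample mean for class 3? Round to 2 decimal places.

N = 3785 + 1823 + 4281 + 4337 = 14226.
Overall total = μ·N = 5.78·14226 = 82226.28.
Subtract the known strata: 3785·6.81 + 1823·3.69 + 4337·7.15 = 63512.27.
Remaining total for class 3: 82226.28 − 63512.27 = 18714.01.
Divide by its size: 18714.01 / 4281 = 4.3714... → 4.37.

4.37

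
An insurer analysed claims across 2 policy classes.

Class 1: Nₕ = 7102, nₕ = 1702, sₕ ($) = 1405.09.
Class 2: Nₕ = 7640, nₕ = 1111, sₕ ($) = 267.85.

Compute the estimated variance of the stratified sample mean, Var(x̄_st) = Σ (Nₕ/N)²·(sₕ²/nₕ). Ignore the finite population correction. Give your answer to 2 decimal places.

286.56

N = 14742; Wₕ = Nₕ/N.
class 1: (7102/14742)²·1405.09²/1702 = 269.21376
class 2: (7640/14742)²·267.85²/1111 = 17.34376
Sum = 286.55751 → 286.56.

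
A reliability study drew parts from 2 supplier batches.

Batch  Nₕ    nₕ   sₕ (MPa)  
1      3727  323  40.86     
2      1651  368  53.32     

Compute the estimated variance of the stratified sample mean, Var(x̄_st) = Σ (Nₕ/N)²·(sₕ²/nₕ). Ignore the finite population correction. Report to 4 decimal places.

3.2105

N = 5378. Term for each stratum: Wₕ²sₕ²/nₕ.
Var(x̄_st) = 2.4823979 + 0.7280899 = 3.2104878 → 3.2105.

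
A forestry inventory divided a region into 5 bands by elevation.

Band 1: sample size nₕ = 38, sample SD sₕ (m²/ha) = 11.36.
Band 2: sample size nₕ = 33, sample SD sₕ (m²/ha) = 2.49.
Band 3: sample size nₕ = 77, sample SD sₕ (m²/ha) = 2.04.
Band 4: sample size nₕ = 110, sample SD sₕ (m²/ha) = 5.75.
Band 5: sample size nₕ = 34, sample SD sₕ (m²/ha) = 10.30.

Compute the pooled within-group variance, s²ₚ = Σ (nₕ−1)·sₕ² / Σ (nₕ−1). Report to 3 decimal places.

43.186

Degrees of freedom: 37 + 32 + 76 + 109 + 33 = 287.
Σ(nₕ−1)sₕ² = 37·129.0496 + 32·6.2001 + 76·4.1616 + 109·33.0625 + 33·106.09 = 12394.3025.
s²ₚ = 12394.3025 / 287 = 43.18572... → 43.186.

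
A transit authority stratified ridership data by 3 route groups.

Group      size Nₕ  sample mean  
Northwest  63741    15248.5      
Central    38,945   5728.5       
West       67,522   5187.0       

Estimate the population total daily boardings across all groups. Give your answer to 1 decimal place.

1545287685.0

Northwest: 63741·15248.5 = 971954638.5
Central: 38945·5728.5 = 223096432.5
West: 67522·5187.0 = 350236614
τ̂ = Σ Nₕx̄ₕ = 1545287685.0.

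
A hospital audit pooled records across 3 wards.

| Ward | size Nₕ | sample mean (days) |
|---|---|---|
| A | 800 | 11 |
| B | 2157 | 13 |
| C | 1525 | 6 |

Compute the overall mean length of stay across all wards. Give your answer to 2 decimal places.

10.26

N = 800 + 2157 + 1525 = 4482.
Weight each subgroup mean by Nₕ/N and sum.
Σ Nₕx̄ₕ = 800·11 + 2157·13 + 1525·6 = 8800 + 28041 + 9150 = 45991.
Divide by N: 45991 / 4482 = 10.2613... → 10.26.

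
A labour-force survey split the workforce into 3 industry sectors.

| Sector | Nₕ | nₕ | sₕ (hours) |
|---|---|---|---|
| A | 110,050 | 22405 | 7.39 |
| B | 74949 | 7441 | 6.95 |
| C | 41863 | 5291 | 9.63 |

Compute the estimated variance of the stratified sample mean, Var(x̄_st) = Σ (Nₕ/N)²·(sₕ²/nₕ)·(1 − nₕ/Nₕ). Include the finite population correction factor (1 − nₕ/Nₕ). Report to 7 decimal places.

0.0016164

N = 226862. Term for each stratum: Wₕ²sₕ²/nₕ·(1−nₕ/Nₕ).
Var(x̄_st) = 0.0004568121 + 0.0006381693 + 0.0005213992 = 0.0016163806 → 0.0016164.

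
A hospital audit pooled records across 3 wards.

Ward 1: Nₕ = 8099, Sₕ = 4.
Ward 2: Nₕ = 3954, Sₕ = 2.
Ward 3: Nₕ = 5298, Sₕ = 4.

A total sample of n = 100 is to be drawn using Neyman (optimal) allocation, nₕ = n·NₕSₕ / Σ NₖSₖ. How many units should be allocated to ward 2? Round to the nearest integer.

Σ NₕSₕ = 8099·4 + 3954·2 + 5298·4 = 61496.
Share for 2: 7908/61496 = 0.12859.
n_2 = 100 × 0.12859 = 12.859... → 13.

13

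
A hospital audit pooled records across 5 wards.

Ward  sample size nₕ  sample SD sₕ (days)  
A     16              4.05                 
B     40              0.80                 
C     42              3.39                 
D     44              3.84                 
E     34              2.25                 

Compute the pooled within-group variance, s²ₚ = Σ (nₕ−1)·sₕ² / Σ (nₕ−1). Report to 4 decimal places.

9.0251

Degrees of freedom: 15 + 39 + 41 + 43 + 33 = 171.
Σ(nₕ−1)sₕ² = 15·16.4025 + 39·0.64 + 41·11.4921 + 43·14.7456 + 33·5.0625 = 1543.2969.
s²ₚ = 1543.2969 / 171 = 9.025128... → 9.0251.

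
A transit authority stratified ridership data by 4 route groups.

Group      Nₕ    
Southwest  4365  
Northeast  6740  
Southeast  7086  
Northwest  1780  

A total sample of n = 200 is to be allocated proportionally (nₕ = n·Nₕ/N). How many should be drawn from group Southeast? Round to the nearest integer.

Share of group Southeast = 7086/19971 = 0.35481.
Allocate 200 × 0.35481 = 70.963... → 71.

71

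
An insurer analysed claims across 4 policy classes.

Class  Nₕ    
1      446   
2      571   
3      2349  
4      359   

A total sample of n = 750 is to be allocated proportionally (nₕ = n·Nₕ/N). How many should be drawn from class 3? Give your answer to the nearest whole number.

Share of class 3 = 2349/3725 = 0.63060.
Allocate 750 × 0.63060 = 472.953... → 473.

473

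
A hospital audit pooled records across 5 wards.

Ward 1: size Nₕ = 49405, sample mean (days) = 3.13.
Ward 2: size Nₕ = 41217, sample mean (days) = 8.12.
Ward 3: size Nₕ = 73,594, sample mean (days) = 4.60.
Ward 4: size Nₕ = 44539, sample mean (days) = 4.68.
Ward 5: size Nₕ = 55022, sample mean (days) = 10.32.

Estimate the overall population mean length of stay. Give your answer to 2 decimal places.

6.08

N = 49405 + 41217 + 73594 + 44539 + 55022 = 263777.
Weight each subgroup mean by Nₕ/N and sum.
Σ Nₕx̄ₕ = 49405·3.13 + 41217·8.12 + 73594·4.60 + 44539·4.68 + 55022·10.32 = 154637.65 + 334682.04 + 338532.4 + 208442.52 + 567827.04 = 1604121.65.
Divide by N: 1604121.65 / 263777 = 6.0814... → 6.08.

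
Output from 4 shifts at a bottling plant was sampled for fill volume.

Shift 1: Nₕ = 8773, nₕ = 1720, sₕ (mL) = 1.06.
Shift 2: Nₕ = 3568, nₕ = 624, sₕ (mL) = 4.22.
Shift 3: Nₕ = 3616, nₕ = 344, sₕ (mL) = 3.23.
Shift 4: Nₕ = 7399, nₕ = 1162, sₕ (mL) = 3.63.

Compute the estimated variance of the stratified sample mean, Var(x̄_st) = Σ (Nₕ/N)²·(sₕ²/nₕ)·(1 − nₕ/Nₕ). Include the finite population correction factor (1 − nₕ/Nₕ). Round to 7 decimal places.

0.0022408

N = 23356; Wₕ = Nₕ/N.
shift 1: (8773/23356)²·1.06²/1720·(1 − 1720/8773) = 0.0000740983
shift 2: (3568/23356)²·4.22²/624·(1 − 624/3568) = 0.0005495485
shift 3: (3616/23356)²·3.23²/344·(1 − 344/3616) = 0.0006577962
shift 4: (7399/23356)²·3.63²/1162·(1 − 1162/7399) = 0.0009593100
Sum = 0.0022407530 → 0.0022408.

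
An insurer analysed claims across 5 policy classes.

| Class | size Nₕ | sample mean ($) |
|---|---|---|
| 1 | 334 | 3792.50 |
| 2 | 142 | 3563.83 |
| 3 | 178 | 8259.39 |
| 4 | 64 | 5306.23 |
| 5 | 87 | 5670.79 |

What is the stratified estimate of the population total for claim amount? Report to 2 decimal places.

4075887.73

Population total = Σ Nₕ·x̄ₕ (each stratum's size times its mean).
334·3792.50 + 142·3563.83 + 178·8259.39 + 64·5306.23 + 87·5670.79 = 1266695 + 506063.86 + 1470171.42 + 339598.72 + 493358.73 = 4075887.73.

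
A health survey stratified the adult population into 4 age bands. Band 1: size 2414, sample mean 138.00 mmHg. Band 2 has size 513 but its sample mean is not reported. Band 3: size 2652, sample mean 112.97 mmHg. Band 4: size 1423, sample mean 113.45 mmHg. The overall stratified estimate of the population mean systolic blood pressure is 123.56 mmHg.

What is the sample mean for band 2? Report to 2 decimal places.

N = 2414 + 513 + 2652 + 1423 = 7002.
Overall total = μ·N = 123.56·7002 = 865167.12.
Subtract the known strata: 2414·138.00 + 2652·112.97 + 1423·113.45 = 794167.79.
Remaining total for band 2: 865167.12 − 794167.79 = 70999.33.
Divide by its size: 70999.33 / 513 = 138.4003... → 138.40.

138.40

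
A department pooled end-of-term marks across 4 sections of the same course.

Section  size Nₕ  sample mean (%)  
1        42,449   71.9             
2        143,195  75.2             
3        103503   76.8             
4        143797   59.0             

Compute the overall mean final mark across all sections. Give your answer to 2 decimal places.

69.88

x̄_st = (Σ Nₕx̄ₕ) / (Σ Nₕ) = (42449·71.9 + 143195·75.2 + 103503·76.8 + 143797·59.0) / 432944
= 30253400.5 / 432944 = 69.8783... → 69.88.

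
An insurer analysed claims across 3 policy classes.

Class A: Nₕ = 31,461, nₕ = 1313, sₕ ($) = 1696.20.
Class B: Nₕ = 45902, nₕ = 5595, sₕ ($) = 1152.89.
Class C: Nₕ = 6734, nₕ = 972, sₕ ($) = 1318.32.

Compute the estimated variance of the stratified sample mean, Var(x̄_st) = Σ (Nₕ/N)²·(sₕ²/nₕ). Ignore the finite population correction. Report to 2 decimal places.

388.91

N = 84097. Term for each stratum: Wₕ²sₕ²/nₕ.
Var(x̄_st) = 306.67151 + 70.77467 + 11.46465 = 388.91083 → 388.91.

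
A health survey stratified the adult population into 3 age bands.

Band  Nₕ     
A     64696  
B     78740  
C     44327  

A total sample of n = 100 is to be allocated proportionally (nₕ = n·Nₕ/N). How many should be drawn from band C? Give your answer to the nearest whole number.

24

Share of band C = 44327/187763 = 0.23608.
Allocate 100 × 0.23608 = 23.608... → 24.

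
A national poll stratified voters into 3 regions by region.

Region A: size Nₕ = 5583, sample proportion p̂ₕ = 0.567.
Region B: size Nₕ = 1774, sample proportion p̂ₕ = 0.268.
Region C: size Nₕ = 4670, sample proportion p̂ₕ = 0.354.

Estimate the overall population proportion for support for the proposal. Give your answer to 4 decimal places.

N = 5583 + 1774 + 4670 = 12027.
Overall proportion = Σ (Nₕ/N)·p̂ₕ.
Σ Nₕp̂ₕ = 3165.561 + 475.432 + 1653.18 = 5294.173.
5294.173 / 12027 = 0.440191... → 0.4402.

0.4402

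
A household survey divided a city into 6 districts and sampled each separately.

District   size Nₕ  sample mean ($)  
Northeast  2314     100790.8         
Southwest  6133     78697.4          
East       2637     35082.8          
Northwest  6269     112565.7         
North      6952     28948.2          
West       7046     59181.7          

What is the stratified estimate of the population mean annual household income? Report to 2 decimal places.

N = 31351; weights Wₕ = Nₕ/N = (0.0738, 0.1956, 0.0841, 0.2000, 0.2217, 0.2247).
x̄_st = Σ Wₕ·x̄ₕ = 0.0738·100790.8 + 0.1956·78697.4 + 0.0841·35082.8 + 0.2000·112565.7 + 0.2217·28948.2 + 0.2247·59181.7 ≈ 68014.1280...
→ 68014.13.

68014.13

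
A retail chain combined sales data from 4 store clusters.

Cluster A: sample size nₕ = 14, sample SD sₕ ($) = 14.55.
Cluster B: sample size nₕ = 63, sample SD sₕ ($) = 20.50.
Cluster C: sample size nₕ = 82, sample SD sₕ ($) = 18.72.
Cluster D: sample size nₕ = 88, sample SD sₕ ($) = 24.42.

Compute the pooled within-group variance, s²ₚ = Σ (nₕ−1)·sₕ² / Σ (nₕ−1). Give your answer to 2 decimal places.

Degrees of freedom: 13 + 62 + 81 + 87 = 243.
Σ(nₕ−1)sₕ² = 13·211.7025 + 62·420.25 + 81·350.4384 + 87·596.3364 = 109074.4097.
s²ₚ = 109074.4097 / 243 = 448.8659... → 448.87.

448.87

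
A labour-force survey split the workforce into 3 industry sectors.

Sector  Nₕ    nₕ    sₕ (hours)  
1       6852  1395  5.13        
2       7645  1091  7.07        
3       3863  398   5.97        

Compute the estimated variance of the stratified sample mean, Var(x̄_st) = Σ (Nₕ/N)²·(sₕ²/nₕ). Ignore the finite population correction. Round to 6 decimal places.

N = 18360. Term for each stratum: Wₕ²sₕ²/nₕ.
Var(x̄_st) = 0.002627543 + 0.007943716 + 0.003964329 = 0.014535588 → 0.014536.

0.014536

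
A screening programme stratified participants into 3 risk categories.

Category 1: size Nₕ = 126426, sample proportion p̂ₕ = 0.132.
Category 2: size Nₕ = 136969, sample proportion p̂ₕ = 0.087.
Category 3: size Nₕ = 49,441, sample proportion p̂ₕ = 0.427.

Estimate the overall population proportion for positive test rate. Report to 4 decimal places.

0.1589

Wₕ = Nₕ/N with N = 312836: 0.4041, 0.4378, 0.1580.
p̂_st = 0.4041·0.132 + 0.4378·0.087 + 0.1580·0.427 ≈ 0.158920... → 0.1589.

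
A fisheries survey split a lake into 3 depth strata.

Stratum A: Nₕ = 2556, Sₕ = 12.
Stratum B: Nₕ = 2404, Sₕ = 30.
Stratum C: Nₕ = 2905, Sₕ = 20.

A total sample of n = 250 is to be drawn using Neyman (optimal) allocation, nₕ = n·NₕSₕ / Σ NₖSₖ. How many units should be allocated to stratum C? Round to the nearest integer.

90

Σ NₕSₕ = 2556·12 + 2404·30 + 2905·20 = 160892.
Share for C: 58100/160892 = 0.36111.
n_C = 250 × 0.36111 = 90.278... → 90.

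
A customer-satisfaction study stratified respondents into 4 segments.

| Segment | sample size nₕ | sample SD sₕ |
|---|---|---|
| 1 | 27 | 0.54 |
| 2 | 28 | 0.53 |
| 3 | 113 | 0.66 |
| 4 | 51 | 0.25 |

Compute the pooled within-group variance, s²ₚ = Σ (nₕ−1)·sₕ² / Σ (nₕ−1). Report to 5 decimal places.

0.31199

1: (27−1)·0.54² = 26·0.2916 = 7.5816
2: (28−1)·0.53² = 27·0.2809 = 7.5843
3: (113−1)·0.66² = 112·0.4356 = 48.7872
4: (51−1)·0.25² = 50·0.0625 = 3.125
Numerator = 67.0781; denominator = Σ(nₕ−1) = 215.
s²ₚ = 67.0781/215 = 0.3119912... → 0.31199.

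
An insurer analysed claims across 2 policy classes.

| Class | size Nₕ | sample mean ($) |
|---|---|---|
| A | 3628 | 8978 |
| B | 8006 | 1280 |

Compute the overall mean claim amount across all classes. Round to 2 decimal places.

N = 11634; weights Wₕ = Nₕ/N = (0.3118, 0.6882).
x̄_st = Σ Wₕ·x̄ₕ = 0.3118·8978 + 0.6882·1280 ≈ 3680.5797...
→ 3680.58.

3680.58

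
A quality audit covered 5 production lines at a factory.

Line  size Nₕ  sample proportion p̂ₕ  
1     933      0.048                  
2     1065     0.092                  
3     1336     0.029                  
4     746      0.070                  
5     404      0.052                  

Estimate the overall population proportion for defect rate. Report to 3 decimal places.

Wₕ = Nₕ/N with N = 4484: 0.2081, 0.2375, 0.2979, 0.1664, 0.0901.
p̂_st = 0.2081·0.048 + 0.2375·0.092 + 0.2979·0.029 + 0.1664·0.070 + 0.0901·0.052 ≈ 0.05681... → 0.057.

0.057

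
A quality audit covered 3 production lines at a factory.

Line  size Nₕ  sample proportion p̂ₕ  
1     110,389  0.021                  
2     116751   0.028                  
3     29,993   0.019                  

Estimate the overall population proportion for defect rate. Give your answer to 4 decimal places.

0.0239

N = 110389 + 116751 + 29993 = 257133.
Overall proportion = Σ (Nₕ/N)·p̂ₕ.
Σ Nₕp̂ₕ = 2318.169 + 3269.028 + 569.867 = 6157.064.
6157.064 / 257133 = 0.023945... → 0.0239.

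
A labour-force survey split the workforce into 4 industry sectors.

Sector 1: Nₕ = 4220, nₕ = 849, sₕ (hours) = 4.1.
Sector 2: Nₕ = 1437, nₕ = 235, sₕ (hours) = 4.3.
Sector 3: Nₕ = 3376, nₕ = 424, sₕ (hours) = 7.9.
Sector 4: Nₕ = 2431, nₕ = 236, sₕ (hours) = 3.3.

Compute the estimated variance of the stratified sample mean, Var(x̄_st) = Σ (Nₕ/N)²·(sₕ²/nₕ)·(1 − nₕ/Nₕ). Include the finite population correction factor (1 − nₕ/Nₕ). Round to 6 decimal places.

N = 11464. Term for each stratum: Wₕ²sₕ²/nₕ·(1−nₕ/Nₕ).
Var(x̄_st) = 0.002143181 + 0.001034089 + 0.011161814 + 0.001873540 = 0.016212624 → 0.016213.

0.016213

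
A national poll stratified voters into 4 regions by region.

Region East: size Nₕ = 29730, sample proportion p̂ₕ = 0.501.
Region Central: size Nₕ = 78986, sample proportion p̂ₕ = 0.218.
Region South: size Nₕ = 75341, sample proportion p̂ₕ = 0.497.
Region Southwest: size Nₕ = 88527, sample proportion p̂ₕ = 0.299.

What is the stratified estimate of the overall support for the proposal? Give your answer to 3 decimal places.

N = 29730 + 78986 + 75341 + 88527 = 272584.
Overall proportion = Σ (Nₕ/N)·p̂ₕ.
Σ Nₕp̂ₕ = 14894.73 + 17218.948 + 37444.477 + 26469.573 = 96027.728.
96027.728 / 272584 = 0.35229... → 0.352.

0.352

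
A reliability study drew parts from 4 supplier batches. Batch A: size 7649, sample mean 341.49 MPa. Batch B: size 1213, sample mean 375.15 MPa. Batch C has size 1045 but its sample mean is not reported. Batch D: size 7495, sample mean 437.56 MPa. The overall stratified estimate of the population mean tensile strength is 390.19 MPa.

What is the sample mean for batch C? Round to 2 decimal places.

N = 7649 + 1213 + 1045 + 7495 = 17402.
Overall total = μ·N = 390.19·17402 = 6790086.38.
Subtract the known strata: 7649·341.49 + 1213·375.15 + 7495·437.56 = 6346626.16.
Remaining total for batch C: 6790086.38 − 6346626.16 = 443460.22.
Divide by its size: 443460.22 / 1045 = 424.3638... → 424.36.

424.36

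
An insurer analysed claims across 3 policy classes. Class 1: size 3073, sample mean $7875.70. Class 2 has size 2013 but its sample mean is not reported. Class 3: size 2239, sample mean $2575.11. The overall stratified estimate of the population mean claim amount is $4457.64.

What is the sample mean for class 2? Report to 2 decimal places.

1333.59

N = 3073 + 2013 + 2239 = 7325.
Overall total = μ·N = 4457.64·7325 = 32652213.
Subtract the known strata: 3073·7875.70 + 2239·2575.11 = 29967697.39.
Remaining total for class 2: 32652213 − 29967697.39 = 2684515.61.
Divide by its size: 2684515.61 / 2013 = 1333.5895... → 1333.59.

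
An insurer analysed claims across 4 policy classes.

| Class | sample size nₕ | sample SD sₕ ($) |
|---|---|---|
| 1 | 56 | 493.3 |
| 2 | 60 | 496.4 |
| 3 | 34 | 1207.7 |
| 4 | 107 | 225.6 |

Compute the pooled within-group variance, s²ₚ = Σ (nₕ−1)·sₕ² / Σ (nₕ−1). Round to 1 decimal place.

Degrees of freedom: 55 + 59 + 33 + 106 = 253.
Σ(nₕ−1)sₕ² = 55·243344.89 + 59·246412.96 + 33·1458539.29 + 106·50895.36 = 81449038.32.
s²ₚ = 81449038.32 / 253 = 321932.958... → 321933.0.

321933.0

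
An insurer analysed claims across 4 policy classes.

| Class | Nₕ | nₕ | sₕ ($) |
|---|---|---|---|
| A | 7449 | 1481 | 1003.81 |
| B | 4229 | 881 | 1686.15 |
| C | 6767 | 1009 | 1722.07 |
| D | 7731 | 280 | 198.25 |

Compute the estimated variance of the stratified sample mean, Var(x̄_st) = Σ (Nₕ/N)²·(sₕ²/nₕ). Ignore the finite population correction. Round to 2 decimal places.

348.00

N = 26176. Term for each stratum: Wₕ²sₕ²/nₕ.
Var(x̄_st) = 55.09819 + 84.23359 + 196.42476 + 12.24428 = 348.00082 → 348.00.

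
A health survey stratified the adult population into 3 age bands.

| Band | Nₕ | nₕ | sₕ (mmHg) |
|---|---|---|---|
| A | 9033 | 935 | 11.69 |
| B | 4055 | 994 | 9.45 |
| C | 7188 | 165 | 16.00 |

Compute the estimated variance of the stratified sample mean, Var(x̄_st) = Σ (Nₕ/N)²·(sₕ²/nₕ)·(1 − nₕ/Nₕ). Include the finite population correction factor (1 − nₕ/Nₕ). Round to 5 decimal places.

0.21923

N = 20276. Term for each stratum: Wₕ²sₕ²/nₕ·(1−nₕ/Nₕ).
Var(x̄_st) = 0.02600535 + 0.00271248 + 0.19051194 = 0.21922976 → 0.21923.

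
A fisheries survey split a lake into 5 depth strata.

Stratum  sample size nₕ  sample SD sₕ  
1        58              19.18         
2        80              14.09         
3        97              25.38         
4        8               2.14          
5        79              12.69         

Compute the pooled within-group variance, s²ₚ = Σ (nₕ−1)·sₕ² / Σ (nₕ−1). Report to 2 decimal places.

Degrees of freedom: 57 + 79 + 96 + 7 + 78 = 317.
Σ(nₕ−1)sₕ² = 57·367.8724 + 79·198.5281 + 96·644.1444 + 7·4.5796 + 78·161.0361 = 111083.1821.
s²ₚ = 111083.1821 / 317 = 350.4201... → 350.42.

350.42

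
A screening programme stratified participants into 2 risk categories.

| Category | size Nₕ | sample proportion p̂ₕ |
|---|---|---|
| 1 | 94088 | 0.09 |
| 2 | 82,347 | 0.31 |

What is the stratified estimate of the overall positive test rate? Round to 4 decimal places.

0.1927

N = 94088 + 82347 = 176435.
Overall proportion = Σ (Nₕ/N)·p̂ₕ.
Σ Nₕp̂ₕ = 8467.92 + 25527.57 = 33995.49.
33995.49 / 176435 = 0.192680... → 0.1927.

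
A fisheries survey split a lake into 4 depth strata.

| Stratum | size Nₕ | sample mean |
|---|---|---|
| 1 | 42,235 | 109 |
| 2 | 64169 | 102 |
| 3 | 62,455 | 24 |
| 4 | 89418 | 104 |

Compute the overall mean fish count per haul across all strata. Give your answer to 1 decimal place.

85.0

N = 258277; weights Wₕ = Nₕ/N = (0.1635, 0.2485, 0.2418, 0.3462).
x̄_st = Σ Wₕ·x̄ₕ = 0.1635·109 + 0.2485·102 + 0.2418·24 + 0.3462·104 ≈ 84.976...
→ 85.0.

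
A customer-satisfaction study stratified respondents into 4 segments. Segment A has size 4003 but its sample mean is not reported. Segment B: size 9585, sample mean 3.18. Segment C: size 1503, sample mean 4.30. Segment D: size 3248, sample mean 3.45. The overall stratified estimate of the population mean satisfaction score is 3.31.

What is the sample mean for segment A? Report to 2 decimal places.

3.14

N = 4003 + 9585 + 1503 + 3248 = 18339.
Overall total = μ·N = 3.31·18339 = 60702.09.
Subtract the known strata: 9585·3.18 + 1503·4.30 + 3248·3.45 = 48148.8.
Remaining total for segment A: 60702.09 − 48148.8 = 12553.29.
Divide by its size: 12553.29 / 4003 = 3.1360... → 3.14.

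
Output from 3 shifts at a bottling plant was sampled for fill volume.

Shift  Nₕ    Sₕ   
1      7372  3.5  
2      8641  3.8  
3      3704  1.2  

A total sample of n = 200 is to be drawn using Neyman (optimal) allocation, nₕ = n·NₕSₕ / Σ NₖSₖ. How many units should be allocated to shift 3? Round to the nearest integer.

14

1: NₕSₕ = 7372·3.5 = 25802
2: NₕSₕ = 8641·3.8 = 32835.8
3: NₕSₕ = 3704·1.2 = 4444.8
Σ NₕSₕ = 63082.6.
n_3 = 200·4444.8/63082.6 = 14.092... → 14.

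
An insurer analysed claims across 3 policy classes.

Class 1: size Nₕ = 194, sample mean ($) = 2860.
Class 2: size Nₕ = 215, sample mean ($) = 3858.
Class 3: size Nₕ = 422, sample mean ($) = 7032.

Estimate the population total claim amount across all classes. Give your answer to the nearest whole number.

4351814

Estimate total by summing Nₕ·x̄ₕ over strata.
194·2860 + 215·3858 + 422·7032 = 554840 + 829470 + 2967504 = 4351814.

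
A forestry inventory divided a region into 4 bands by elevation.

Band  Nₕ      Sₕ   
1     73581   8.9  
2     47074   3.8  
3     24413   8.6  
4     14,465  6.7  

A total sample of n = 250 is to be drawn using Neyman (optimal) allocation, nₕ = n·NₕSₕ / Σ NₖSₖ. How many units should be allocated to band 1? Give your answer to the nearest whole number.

Σ NₕSₕ = 73581·8.9 + 47074·3.8 + 24413·8.6 + 14465·6.7 = 1140619.4.
Share for 1: 654870.9/1140619.4 = 0.57414.
n_1 = 250 × 0.57414 = 143.534... → 144.

144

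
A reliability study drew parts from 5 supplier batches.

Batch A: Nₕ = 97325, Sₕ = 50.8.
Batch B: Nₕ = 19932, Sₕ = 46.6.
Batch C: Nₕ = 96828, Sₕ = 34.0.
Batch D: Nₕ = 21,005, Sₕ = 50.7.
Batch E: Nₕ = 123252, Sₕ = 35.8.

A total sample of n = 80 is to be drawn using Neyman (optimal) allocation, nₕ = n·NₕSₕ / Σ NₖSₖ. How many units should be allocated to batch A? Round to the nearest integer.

27

A: NₕSₕ = 97325·50.8 = 4944110
B: NₕSₕ = 19932·46.6 = 928831.2
C: NₕSₕ = 96828·34.0 = 3292152
D: NₕSₕ = 21005·50.7 = 1064953.5
E: NₕSₕ = 123252·35.8 = 4412421.6
Σ NₕSₕ = 14642468.3.
n_A = 80·4944110/14642468.3 = 27.012... → 27.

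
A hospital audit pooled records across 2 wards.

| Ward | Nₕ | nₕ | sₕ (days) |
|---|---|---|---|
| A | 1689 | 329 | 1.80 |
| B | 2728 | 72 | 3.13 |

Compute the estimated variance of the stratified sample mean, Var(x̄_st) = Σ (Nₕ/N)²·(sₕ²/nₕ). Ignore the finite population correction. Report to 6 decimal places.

N = 4417. Term for each stratum: Wₕ²sₕ²/nₕ.
Var(x̄_st) = 0.001439971 + 0.051902719 = 0.053342690 → 0.053343.

0.053343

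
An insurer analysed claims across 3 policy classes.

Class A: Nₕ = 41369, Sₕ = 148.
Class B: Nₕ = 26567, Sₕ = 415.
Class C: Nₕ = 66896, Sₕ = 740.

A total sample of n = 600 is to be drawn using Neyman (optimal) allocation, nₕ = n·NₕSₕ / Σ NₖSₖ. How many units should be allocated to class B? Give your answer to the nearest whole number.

A: NₕSₕ = 41369·148 = 6122612
B: NₕSₕ = 26567·415 = 11025305
C: NₕSₕ = 66896·740 = 49503040
Σ NₕSₕ = 66650957.
n_B = 600·11025305/66650957 = 99.251... → 99.

99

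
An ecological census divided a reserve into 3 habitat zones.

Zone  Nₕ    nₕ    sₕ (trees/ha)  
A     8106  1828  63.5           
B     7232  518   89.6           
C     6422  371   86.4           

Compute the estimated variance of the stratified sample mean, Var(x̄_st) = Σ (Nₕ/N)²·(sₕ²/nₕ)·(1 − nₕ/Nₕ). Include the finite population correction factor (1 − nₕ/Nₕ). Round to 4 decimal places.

3.4777

N = 21760. Term for each stratum: Wₕ²sₕ²/nₕ·(1−nₕ/Nₕ).
Var(x̄_st) = 0.2370726 + 1.5893086 + 1.6513276 = 3.4777088 → 3.4777.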